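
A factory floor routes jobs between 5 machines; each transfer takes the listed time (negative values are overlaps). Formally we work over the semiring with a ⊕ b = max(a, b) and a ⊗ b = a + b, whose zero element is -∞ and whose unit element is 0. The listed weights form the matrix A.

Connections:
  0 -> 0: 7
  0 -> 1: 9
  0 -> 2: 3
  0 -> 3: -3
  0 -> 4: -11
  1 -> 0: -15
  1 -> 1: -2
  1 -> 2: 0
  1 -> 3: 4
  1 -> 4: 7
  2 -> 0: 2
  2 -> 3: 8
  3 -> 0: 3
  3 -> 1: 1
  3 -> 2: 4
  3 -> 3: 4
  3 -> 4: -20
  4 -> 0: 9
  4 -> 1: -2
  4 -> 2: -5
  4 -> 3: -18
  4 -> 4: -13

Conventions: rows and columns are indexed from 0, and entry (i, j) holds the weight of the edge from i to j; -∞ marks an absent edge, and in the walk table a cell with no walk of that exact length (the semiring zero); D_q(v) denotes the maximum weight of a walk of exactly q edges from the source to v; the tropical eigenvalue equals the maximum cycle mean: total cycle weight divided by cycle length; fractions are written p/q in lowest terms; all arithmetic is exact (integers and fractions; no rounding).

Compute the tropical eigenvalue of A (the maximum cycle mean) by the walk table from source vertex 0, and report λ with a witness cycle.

q=0: [0, -∞, -∞, -∞, -∞]
q=1: [7, 9, 3, -3, -11]
q=2: [14, 16, 10, 13, 16]
q=3: [25, 23, 17, 20, 23]
q=4: [32, 34, 28, 27, 30]
q=5: [39, 41, 35, 38, 41]
Optimal cycle mean attained by: cycle 0->1->4->0, total 9 + 7 + 9, length 3.
Answer: λ = 25/3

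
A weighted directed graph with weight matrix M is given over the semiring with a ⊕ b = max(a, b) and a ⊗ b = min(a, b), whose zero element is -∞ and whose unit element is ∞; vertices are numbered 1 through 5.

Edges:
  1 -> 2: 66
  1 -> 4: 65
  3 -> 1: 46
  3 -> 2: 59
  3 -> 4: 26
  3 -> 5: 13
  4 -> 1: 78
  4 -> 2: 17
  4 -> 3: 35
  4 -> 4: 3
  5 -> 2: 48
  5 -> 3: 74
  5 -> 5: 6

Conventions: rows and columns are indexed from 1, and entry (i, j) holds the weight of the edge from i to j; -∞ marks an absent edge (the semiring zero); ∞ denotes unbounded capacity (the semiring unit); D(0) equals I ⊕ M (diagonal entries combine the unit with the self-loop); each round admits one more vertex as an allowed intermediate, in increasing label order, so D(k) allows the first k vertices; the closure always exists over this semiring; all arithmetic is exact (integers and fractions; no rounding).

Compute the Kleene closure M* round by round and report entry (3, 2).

D(0):
  [∞, 66, -∞, 65, -∞]
  [-∞, ∞, -∞, -∞, -∞]
  [46, 59, ∞, 26, 13]
  [78, 17, 35, ∞, -∞]
  [-∞, 48, 74, -∞, ∞]
D(1):
  [∞, 66, -∞, 65, -∞]
  [-∞, ∞, -∞, -∞, -∞]
  [46, 59, ∞, 46, 13]
  [78, 66, 35, ∞, -∞]
  [-∞, 48, 74, -∞, ∞]
D(2):
  [∞, 66, -∞, 65, -∞]
  [-∞, ∞, -∞, -∞, -∞]
  [46, 59, ∞, 46, 13]
  [78, 66, 35, ∞, -∞]
  [-∞, 48, 74, -∞, ∞]
D(3):
  [∞, 66, -∞, 65, -∞]
  [-∞, ∞, -∞, -∞, -∞]
  [46, 59, ∞, 46, 13]
  [78, 66, 35, ∞, 13]
  [46, 59, 74, 46, ∞]
D(4):
  [∞, 66, 35, 65, 13]
  [-∞, ∞, -∞, -∞, -∞]
  [46, 59, ∞, 46, 13]
  [78, 66, 35, ∞, 13]
  [46, 59, 74, 46, ∞]
D(5):
  [∞, 66, 35, 65, 13]
  [-∞, ∞, -∞, -∞, -∞]
  [46, 59, ∞, 46, 13]
  [78, 66, 35, ∞, 13]
  [46, 59, 74, 46, ∞]
Answer: M*[3][2] = 59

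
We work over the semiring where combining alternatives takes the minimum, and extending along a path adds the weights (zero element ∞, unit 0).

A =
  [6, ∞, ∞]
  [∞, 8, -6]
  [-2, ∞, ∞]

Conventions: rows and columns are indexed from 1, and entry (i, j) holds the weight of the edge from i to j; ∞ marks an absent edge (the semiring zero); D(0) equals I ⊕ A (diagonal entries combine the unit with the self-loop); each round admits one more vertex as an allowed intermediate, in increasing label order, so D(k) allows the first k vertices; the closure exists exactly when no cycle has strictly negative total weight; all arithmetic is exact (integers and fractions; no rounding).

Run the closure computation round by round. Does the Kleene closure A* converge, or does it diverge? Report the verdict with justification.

D(0):
  [0, ∞, ∞]
  [∞, 0, -6]
  [-2, ∞, 0]
D(1):
  [0, ∞, ∞]
  [∞, 0, -6]
  [-2, ∞, 0]
D(2):
  [0, ∞, ∞]
  [∞, 0, -6]
  [-2, ∞, 0]
D(3):
  [0, ∞, ∞]
  [-8, 0, -6]
  [-2, ∞, 0]
Key observation: every diagonal entry stays at the unit through all rounds, so no improving cycle exists.
Answer: CONVERGES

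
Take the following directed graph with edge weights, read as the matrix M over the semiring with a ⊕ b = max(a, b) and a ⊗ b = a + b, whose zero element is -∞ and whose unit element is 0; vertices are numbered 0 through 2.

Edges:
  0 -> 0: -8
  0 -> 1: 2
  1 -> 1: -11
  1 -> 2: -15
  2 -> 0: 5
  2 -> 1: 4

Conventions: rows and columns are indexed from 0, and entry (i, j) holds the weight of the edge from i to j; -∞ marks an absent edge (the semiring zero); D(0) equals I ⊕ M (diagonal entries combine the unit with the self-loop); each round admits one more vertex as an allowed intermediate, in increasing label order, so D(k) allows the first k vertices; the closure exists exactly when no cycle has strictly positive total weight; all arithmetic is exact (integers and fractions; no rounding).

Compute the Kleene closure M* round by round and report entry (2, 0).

D(0):
  [0, 2, -∞]
  [-∞, 0, -15]
  [5, 4, 0]
D(1):
  [0, 2, -∞]
  [-∞, 0, -15]
  [5, 7, 0]
D(2):
  [0, 2, -13]
  [-∞, 0, -15]
  [5, 7, 0]
D(3):
  [0, 2, -13]
  [-10, 0, -15]
  [5, 7, 0]
Answer: M*[2][0] = 5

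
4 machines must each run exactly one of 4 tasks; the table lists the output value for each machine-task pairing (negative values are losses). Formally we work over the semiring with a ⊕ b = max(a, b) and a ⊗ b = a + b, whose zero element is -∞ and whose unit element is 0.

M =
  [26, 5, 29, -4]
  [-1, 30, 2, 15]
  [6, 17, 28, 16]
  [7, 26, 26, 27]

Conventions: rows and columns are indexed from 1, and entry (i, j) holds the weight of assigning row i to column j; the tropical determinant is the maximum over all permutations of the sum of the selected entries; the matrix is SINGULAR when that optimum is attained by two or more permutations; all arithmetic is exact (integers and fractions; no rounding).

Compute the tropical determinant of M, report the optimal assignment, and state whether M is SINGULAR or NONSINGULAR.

σ = (1, 2, 3, 4): 26 + 30 + 28 + 27 = 111
σ = (1, 2, 4, 3): 26 + 30 + 16 + 26 = 98
σ = (1, 3, 2, 4): 26 + 2 + 17 + 27 = 72
σ = (1, 3, 4, 2): 26 + 2 + 16 + 26 = 70
σ = (1, 4, 2, 3): 26 + 15 + 17 + 26 = 84
σ = (1, 4, 3, 2): 26 + 15 + 28 + 26 = 95
σ = (2, 1, 3, 4): 5 + (-1) + 28 + 27 = 59
σ = (2, 1, 4, 3): 5 + (-1) + 16 + 26 = 46
σ = (2, 3, 1, 4): 5 + 2 + 6 + 27 = 40
σ = (2, 3, 4, 1): 5 + 2 + 16 + 7 = 30
σ = (2, 4, 1, 3): 5 + 15 + 6 + 26 = 52
σ = (2, 4, 3, 1): 5 + 15 + 28 + 7 = 55
σ = (3, 1, 2, 4): 29 + (-1) + 17 + 27 = 72
σ = (3, 1, 4, 2): 29 + (-1) + 16 + 26 = 70
σ = (3, 2, 1, 4): 29 + 30 + 6 + 27 = 92
σ = (3, 2, 4, 1): 29 + 30 + 16 + 7 = 82
σ = (3, 4, 1, 2): 29 + 15 + 6 + 26 = 76
σ = (3, 4, 2, 1): 29 + 15 + 17 + 7 = 68
σ = (4, 1, 2, 3): (-4) + (-1) + 17 + 26 = 38
σ = (4, 1, 3, 2): (-4) + (-1) + 28 + 26 = 49
σ = (4, 2, 1, 3): (-4) + 30 + 6 + 26 = 58
σ = (4, 2, 3, 1): (-4) + 30 + 28 + 7 = 61
σ = (4, 3, 1, 2): (-4) + 2 + 6 + 26 = 30
σ = (4, 3, 2, 1): (-4) + 2 + 17 + 7 = 22
Optimal value attained by: σ = (1, 2, 3, 4).
Answer: det⊕(M) = 111; verdict: NONSINGULAR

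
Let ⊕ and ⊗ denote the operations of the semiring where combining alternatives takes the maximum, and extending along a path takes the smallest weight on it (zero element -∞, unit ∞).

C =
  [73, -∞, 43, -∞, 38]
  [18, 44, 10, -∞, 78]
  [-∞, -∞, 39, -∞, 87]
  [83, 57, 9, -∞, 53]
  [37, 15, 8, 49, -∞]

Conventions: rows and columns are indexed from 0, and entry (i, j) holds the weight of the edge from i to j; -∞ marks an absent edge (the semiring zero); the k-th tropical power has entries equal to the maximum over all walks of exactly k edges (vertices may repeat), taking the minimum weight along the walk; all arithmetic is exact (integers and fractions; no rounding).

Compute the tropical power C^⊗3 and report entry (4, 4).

C^⊗2:
  [73, 15, 43, 38, 43]
  [37, 44, 18, 49, 44]
  [37, 15, 39, 49, 39]
  [73, 44, 43, 49, 57]
  [49, 49, 37, -∞, 49]
C^⊗3:
  [73, 38, 43, 43, 43]
  [49, 49, 37, 44, 49]
  [49, 49, 39, 39, 49]
  [73, 49, 43, 49, 49]
  [49, 44, 43, 49, 49]
Key observation: the optimum is the walk 4->3->1->4, with weight 49 min 57 min 78 = 49.
Optimal value attained by: walk 4->3->1->4.
Answer: (C^⊗3)[4][4] = 49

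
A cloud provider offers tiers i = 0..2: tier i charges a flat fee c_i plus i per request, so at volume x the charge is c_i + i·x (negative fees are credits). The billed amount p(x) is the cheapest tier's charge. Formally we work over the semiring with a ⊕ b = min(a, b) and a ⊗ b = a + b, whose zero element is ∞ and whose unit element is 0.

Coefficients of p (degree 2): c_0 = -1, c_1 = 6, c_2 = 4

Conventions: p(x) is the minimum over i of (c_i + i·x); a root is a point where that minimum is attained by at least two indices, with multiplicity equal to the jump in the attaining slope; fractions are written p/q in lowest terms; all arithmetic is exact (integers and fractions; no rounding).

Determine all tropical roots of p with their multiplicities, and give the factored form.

hull edge (i=0, c=-1) to (i=2, c=4): slope 5/2, span 2
Factored form: p(x) = 4 ⊗ (x ⊕ (-5/2)) ⊗ (x ⊕ (-5/2))
Answer: roots = -5/2 (mult 2)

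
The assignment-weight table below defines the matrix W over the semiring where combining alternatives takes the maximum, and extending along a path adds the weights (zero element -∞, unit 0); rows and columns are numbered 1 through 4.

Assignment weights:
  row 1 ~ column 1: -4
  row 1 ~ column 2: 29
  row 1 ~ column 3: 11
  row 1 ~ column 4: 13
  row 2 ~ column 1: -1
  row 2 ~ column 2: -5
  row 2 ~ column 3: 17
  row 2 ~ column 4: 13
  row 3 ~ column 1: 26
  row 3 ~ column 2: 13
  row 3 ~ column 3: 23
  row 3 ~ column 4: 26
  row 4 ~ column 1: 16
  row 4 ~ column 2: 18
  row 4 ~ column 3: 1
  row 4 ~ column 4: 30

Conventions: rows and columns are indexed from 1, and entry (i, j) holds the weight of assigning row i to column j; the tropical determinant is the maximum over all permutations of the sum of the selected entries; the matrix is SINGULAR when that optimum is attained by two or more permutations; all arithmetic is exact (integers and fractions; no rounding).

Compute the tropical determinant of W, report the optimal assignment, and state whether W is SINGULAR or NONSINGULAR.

σ = (1, 2, 3, 4): (-4) + (-5) + 23 + 30 = 44
σ = (1, 2, 4, 3): (-4) + (-5) + 26 + 1 = 18
σ = (1, 3, 2, 4): (-4) + 17 + 13 + 30 = 56
σ = (1, 3, 4, 2): (-4) + 17 + 26 + 18 = 57
σ = (1, 4, 2, 3): (-4) + 13 + 13 + 1 = 23
σ = (1, 4, 3, 2): (-4) + 13 + 23 + 18 = 50
σ = (2, 1, 3, 4): 29 + (-1) + 23 + 30 = 81
σ = (2, 1, 4, 3): 29 + (-1) + 26 + 1 = 55
σ = (2, 3, 1, 4): 29 + 17 + 26 + 30 = 102
σ = (2, 3, 4, 1): 29 + 17 + 26 + 16 = 88
σ = (2, 4, 1, 3): 29 + 13 + 26 + 1 = 69
σ = (2, 4, 3, 1): 29 + 13 + 23 + 16 = 81
σ = (3, 1, 2, 4): 11 + (-1) + 13 + 30 = 53
σ = (3, 1, 4, 2): 11 + (-1) + 26 + 18 = 54
σ = (3, 2, 1, 4): 11 + (-5) + 26 + 30 = 62
σ = (3, 2, 4, 1): 11 + (-5) + 26 + 16 = 48
σ = (3, 4, 1, 2): 11 + 13 + 26 + 18 = 68
σ = (3, 4, 2, 1): 11 + 13 + 13 + 16 = 53
σ = (4, 1, 2, 3): 13 + (-1) + 13 + 1 = 26
σ = (4, 1, 3, 2): 13 + (-1) + 23 + 18 = 53
σ = (4, 2, 1, 3): 13 + (-5) + 26 + 1 = 35
σ = (4, 2, 3, 1): 13 + (-5) + 23 + 16 = 47
σ = (4, 3, 1, 2): 13 + 17 + 26 + 18 = 74
σ = (4, 3, 2, 1): 13 + 17 + 13 + 16 = 59
Optimal value attained by: σ = (2, 3, 1, 4).
Answer: det⊕(W) = 102; verdict: NONSINGULAR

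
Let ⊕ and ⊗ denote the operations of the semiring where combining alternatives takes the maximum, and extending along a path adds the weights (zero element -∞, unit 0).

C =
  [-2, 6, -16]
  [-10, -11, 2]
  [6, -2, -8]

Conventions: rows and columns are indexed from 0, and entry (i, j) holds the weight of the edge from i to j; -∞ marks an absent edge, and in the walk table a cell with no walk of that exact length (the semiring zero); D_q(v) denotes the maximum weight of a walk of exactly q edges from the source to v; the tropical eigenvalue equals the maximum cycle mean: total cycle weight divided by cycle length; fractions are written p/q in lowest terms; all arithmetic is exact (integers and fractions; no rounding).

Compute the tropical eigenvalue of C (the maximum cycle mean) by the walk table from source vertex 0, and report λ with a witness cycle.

q=0: [0, -∞, -∞]
q=1: [-2, 6, -16]
q=2: [-4, 4, 8]
q=3: [14, 6, 6]
Optimal cycle mean attained by: cycle 0->1->2->0, total 6 + 2 + 6, length 3.
Answer: λ = 14/3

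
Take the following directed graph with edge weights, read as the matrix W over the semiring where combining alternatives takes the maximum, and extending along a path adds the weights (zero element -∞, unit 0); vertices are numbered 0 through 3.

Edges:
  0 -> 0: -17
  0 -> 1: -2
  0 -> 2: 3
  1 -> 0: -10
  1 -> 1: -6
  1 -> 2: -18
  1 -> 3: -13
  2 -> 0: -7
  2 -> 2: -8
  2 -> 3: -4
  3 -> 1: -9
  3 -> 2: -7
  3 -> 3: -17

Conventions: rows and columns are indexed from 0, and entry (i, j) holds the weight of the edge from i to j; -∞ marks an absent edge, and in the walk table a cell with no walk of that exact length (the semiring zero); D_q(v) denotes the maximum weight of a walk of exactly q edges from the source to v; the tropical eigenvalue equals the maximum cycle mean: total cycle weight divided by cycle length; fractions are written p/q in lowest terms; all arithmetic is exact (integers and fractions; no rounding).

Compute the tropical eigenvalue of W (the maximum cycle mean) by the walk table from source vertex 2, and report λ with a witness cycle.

q=0: [-∞, -∞, 0, -∞]
q=1: [-7, -∞, -8, -4]
q=2: [-15, -9, -4, -12]
q=3: [-11, -15, -12, -8]
q=4: [-19, -13, -8, -16]
Optimal cycle mean attained by: cycle 0->2->0, total 3 + (-7), length 2.
Answer: λ = -2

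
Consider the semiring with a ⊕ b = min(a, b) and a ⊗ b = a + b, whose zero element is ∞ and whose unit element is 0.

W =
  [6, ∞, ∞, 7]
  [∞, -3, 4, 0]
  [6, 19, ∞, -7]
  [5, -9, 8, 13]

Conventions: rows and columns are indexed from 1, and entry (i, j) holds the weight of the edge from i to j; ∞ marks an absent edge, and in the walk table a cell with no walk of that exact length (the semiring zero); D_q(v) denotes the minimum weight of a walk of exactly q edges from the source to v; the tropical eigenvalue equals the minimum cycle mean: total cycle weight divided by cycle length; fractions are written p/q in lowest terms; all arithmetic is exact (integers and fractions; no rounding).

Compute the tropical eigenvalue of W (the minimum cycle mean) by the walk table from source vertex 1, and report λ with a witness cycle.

q=0: [0, ∞, ∞, ∞]
q=1: [6, ∞, ∞, 7]
q=2: [12, -2, 15, 13]
q=3: [18, -5, 2, -2]
q=4: [3, -11, -1, -5]
Optimal cycle mean attained by: cycle 2->4->2, total 0 + (-9), length 2.
Answer: λ = -9/2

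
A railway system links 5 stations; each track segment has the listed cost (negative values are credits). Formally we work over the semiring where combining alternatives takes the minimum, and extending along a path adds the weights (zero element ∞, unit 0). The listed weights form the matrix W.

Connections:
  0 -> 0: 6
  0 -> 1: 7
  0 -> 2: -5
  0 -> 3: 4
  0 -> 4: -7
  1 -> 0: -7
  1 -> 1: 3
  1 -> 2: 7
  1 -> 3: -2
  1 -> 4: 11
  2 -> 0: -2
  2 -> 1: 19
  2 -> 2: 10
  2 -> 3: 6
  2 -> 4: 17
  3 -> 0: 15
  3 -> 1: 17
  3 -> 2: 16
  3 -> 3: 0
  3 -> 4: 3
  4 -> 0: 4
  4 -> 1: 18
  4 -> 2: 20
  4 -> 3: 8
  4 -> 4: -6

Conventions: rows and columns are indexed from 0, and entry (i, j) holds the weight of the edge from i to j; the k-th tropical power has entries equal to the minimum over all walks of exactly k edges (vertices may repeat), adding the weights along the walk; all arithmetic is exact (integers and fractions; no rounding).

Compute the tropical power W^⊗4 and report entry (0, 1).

W^⊗2:
  [-7, 10, 1, 1, -13]
  [-4, 0, -12, -3, -14]
  [4, 5, -7, 2, -9]
  [7, 17, 10, 0, -3]
  [-2, 11, -1, 2, -12]
W^⊗3:
  [-9, 0, -12, -5, -19]
  [-14, 3, -9, -6, -20]
  [-9, 8, -1, -1, -15]
  [1, 14, 2, 0, -9]
  [-8, 5, -7, -4, -18]
W^⊗4:
  [-15, -2, -14, -11, -25]
  [-16, -7, -19, -12, -26]
  [-11, -2, -14, -7, -21]
  [-5, 8, -4, -1, -15]
  [-14, -1, -13, -10, -24]
Key observation: the optimum is the walk 0->4->4->0->1, with weight (-7) + (-6) + 4 + 7 = -2.
Optimal value attained by: walk 0->4->4->0->1.
Answer: (W^⊗4)[0][1] = -2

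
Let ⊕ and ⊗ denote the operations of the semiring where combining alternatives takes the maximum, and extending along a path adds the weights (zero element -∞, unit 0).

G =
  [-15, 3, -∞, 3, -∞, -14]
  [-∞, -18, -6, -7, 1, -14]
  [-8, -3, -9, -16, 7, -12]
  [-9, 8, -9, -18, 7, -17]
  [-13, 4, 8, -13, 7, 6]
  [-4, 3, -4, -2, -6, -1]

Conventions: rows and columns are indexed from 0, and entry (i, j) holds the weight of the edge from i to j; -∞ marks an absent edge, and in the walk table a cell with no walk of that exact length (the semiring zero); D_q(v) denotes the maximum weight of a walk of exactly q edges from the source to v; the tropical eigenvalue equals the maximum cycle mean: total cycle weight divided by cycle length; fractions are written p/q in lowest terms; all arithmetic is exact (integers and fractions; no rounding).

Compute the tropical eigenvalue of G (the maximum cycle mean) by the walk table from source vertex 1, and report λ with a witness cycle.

q=0: [-∞, 0, -∞, -∞, -∞, -∞]
q=1: [-∞, -18, -6, -7, 1, -14]
q=2: [-12, 5, 9, -12, 8, 7]
q=3: [3, 12, 16, 5, 16, 14]
q=4: [10, 20, 24, 12, 23, 22]
q=5: [18, 27, 31, 20, 31, 29]
q=6: [25, 35, 39, 27, 38, 37]
Optimal cycle mean attained by: cycle 2->4->2, total 7 + 8, length 2.
Answer: λ = 15/2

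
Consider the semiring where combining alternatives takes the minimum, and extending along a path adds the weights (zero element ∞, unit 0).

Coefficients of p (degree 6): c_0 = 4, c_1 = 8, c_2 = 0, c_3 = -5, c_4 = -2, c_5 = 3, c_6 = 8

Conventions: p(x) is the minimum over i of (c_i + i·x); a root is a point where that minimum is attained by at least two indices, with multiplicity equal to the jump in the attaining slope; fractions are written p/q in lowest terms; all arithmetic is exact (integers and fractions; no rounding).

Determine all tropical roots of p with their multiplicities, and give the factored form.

hull edge (i=0, c=4) to (i=3, c=-5): slope -3, span 3
hull edge (i=3, c=-5) to (i=4, c=-2): slope 3, span 1
hull edge (i=4, c=-2) to (i=6, c=8): slope 5, span 2
Factored form: p(x) = 8 ⊗ (x ⊕ (-5)) ⊗ (x ⊕ (-5)) ⊗ (x ⊕ (-3)) ⊗ (x ⊕ 3) ⊗ (x ⊕ 3) ⊗ (x ⊕ 3)
Answer: roots = -5 (mult 2), -3 (mult 1), 3 (mult 3)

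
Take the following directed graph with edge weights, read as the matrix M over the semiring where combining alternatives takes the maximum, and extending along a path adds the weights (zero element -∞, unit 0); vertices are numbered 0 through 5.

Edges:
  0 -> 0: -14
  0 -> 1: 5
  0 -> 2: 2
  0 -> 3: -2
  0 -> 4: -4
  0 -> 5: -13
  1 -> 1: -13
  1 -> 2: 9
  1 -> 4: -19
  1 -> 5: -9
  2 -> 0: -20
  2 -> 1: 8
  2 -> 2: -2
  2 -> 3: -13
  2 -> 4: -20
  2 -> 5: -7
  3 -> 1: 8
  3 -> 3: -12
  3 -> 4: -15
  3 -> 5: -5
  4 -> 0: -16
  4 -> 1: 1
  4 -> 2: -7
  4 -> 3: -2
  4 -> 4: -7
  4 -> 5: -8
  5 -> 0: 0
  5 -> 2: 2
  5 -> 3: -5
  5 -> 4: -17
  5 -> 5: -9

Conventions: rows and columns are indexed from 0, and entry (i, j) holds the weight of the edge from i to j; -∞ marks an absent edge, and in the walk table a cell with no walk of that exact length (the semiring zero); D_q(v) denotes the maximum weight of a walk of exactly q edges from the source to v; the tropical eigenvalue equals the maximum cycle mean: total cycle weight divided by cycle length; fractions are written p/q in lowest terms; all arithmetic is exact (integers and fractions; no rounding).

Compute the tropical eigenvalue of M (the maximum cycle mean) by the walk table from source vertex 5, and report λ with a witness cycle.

q=0: [-∞, -∞, -∞, -∞, -∞, 0]
q=1: [0, -∞, 2, -5, -17, -9]
q=2: [-9, 10, 2, -2, -4, -5]
q=3: [-5, 10, 19, -6, -9, 1]
q=4: [1, 27, 19, 6, -1, 12]
q=5: [12, 27, 36, 7, 8, 18]
q=6: [18, 44, 36, 23, 16, 29]
Optimal cycle mean attained by: cycle 1->2->1, total 9 + 8, length 2.
Answer: λ = 17/2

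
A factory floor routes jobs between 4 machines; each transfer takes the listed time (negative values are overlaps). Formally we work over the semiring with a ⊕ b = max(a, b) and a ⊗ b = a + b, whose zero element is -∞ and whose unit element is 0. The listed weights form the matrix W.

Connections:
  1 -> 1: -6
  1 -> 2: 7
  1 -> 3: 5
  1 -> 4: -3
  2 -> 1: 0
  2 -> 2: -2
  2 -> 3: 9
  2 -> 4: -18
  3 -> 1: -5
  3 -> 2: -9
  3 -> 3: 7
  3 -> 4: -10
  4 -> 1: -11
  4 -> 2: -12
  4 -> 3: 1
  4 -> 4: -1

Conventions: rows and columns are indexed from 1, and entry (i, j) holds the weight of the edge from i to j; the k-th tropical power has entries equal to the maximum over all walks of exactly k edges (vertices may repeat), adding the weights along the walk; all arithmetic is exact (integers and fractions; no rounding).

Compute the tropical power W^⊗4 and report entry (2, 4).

W^⊗2:
  [7, 5, 16, -4]
  [4, 7, 16, -1]
  [2, 2, 14, -3]
  [-4, -4, 8, -2]
W^⊗3:
  [11, 14, 23, 6]
  [11, 11, 23, 6]
  [9, 9, 21, 4]
  [3, 3, 15, -2]
W^⊗4:
  [18, 18, 30, 13]
  [18, 18, 30, 13]
  [16, 16, 28, 11]
  [10, 10, 22, 5]
Key observation: the optimum is the walk 2->3->3->3->4, with weight 9 + 7 + 7 + (-10) = 13.
Optimal value attained by: walk 2->3->3->3->4.
Answer: (W^⊗4)[2][4] = 13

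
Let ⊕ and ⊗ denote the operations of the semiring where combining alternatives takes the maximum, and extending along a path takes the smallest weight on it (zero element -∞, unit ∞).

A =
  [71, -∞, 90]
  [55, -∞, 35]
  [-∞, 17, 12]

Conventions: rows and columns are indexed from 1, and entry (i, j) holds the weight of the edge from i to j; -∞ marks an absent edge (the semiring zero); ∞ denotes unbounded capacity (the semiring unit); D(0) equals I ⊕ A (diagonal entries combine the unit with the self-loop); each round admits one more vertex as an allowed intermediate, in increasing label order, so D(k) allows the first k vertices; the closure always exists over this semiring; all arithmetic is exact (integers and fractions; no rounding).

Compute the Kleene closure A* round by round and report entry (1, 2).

D(0):
  [∞, -∞, 90]
  [55, ∞, 35]
  [-∞, 17, ∞]
D(1):
  [∞, -∞, 90]
  [55, ∞, 55]
  [-∞, 17, ∞]
D(2):
  [∞, -∞, 90]
  [55, ∞, 55]
  [17, 17, ∞]
D(3):
  [∞, 17, 90]
  [55, ∞, 55]
  [17, 17, ∞]
Answer: A*[1][2] = 17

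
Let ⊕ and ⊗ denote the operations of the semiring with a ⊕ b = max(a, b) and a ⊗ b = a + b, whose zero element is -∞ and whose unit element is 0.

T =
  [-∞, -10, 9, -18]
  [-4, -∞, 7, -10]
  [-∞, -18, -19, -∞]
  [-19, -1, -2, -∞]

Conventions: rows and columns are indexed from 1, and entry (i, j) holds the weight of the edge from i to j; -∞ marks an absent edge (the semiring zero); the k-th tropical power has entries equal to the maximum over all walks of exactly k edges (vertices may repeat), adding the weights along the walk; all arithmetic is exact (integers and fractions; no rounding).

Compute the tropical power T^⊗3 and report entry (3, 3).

T^⊗2:
  [-14, -9, -3, -20]
  [-29, -11, 5, -22]
  [-22, -37, -11, -28]
  [-5, -20, 6, -11]
T^⊗3:
  [-13, -21, -2, -19]
  [-15, -13, -4, -21]
  [-41, -29, -13, -40]
  [-24, -12, 4, -23]
Key observation: the optimum is the walk 3->2->1->3, with weight (-18) + (-4) + 9 = -13.
Optimal value attained by: walk 3->2->1->3.
Answer: (T^⊗3)[3][3] = -13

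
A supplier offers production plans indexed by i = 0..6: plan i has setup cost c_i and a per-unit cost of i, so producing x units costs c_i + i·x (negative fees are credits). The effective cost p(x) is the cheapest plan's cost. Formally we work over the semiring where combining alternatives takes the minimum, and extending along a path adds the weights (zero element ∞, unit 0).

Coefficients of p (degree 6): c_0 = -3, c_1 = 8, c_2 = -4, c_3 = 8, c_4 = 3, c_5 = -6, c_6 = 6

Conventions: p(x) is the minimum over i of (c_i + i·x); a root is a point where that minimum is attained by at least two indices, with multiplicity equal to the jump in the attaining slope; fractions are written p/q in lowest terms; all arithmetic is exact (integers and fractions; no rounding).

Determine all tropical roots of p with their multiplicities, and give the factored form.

hull edge (i=0, c=-3) to (i=5, c=-6): slope -3/5, span 5
hull edge (i=5, c=-6) to (i=6, c=6): slope 12, span 1
Factored form: p(x) = 6 ⊗ (x ⊕ (-12)) ⊗ (x ⊕ 3/5) ⊗ (x ⊕ 3/5) ⊗ (x ⊕ 3/5) ⊗ (x ⊕ 3/5) ⊗ (x ⊕ 3/5)
Answer: roots = -12 (mult 1), 3/5 (mult 5)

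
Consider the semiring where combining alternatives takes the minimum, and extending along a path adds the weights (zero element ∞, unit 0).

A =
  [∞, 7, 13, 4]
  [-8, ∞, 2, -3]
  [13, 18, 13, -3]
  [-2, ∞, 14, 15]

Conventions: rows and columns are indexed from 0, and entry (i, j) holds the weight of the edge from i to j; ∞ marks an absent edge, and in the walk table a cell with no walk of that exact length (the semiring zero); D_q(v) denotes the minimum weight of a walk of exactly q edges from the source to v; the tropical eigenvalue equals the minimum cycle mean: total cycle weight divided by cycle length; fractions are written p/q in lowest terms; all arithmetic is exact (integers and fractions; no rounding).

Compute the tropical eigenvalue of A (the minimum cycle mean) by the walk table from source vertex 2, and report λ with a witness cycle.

q=0: [∞, ∞, 0, ∞]
q=1: [13, 18, 13, -3]
q=2: [-5, 20, 11, 10]
q=3: [8, 2, 8, -1]
q=4: [-6, 15, 4, -1]
Optimal cycle mean attained by: cycle 0->1->0, total 7 + (-8), length 2.
Answer: λ = -1/2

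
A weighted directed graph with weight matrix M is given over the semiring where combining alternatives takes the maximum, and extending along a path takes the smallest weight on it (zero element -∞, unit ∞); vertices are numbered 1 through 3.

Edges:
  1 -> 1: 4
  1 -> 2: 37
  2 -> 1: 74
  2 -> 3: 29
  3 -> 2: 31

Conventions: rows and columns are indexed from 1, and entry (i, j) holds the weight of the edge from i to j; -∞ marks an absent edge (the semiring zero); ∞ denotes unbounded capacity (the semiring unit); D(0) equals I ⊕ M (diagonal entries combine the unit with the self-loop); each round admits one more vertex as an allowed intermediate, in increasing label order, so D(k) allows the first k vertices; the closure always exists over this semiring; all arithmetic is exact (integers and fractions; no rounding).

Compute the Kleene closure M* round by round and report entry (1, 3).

D(0):
  [∞, 37, -∞]
  [74, ∞, 29]
  [-∞, 31, ∞]
D(1):
  [∞, 37, -∞]
  [74, ∞, 29]
  [-∞, 31, ∞]
D(2):
  [∞, 37, 29]
  [74, ∞, 29]
  [31, 31, ∞]
D(3):
  [∞, 37, 29]
  [74, ∞, 29]
  [31, 31, ∞]
Answer: M*[1][3] = 29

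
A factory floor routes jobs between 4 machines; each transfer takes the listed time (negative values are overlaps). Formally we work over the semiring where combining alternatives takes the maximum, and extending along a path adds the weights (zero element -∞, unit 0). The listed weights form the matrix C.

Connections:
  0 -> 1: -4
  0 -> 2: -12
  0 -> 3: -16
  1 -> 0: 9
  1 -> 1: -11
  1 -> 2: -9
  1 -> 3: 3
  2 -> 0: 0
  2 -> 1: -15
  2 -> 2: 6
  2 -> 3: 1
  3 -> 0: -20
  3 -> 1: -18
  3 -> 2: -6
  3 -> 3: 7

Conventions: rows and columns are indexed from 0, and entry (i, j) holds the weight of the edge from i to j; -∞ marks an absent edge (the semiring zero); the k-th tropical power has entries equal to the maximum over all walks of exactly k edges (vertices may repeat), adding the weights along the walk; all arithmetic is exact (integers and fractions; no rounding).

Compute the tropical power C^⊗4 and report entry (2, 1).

C^⊗2:
  [5, -15, -6, -1]
  [-2, 5, -3, 10]
  [6, -4, 12, 8]
  [-6, -11, 1, 14]
C^⊗3:
  [-6, 1, 0, 6]
  [14, -6, 4, 17]
  [12, 2, 18, 15]
  [1, -4, 8, 21]
C^⊗4:
  [10, -10, 6, 13]
  [4, 10, 11, 24]
  [18, 8, 24, 22]
  [8, 3, 15, 28]
Key observation: the optimum is the walk 2->2->2->0->1, with weight 6 + 6 + 0 + (-4) = 8.
Optimal value attained by: walk 2->2->2->0->1.
Answer: (C^⊗4)[2][1] = 8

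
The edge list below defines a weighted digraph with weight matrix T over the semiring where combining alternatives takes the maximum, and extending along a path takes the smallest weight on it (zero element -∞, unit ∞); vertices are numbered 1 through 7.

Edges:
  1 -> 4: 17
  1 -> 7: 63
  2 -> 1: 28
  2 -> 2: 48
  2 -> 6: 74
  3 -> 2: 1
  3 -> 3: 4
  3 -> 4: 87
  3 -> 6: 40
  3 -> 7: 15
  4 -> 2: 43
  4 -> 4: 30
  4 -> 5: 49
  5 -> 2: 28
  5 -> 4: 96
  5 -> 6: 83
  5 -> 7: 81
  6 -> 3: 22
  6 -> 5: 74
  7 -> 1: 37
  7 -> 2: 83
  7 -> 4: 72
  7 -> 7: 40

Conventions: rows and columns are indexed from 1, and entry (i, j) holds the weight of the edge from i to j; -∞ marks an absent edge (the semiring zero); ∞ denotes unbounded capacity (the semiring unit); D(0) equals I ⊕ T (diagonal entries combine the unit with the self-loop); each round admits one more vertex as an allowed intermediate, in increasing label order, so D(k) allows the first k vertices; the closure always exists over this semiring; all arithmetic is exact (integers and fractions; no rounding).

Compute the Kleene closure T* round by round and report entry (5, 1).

D(0):
  [∞, -∞, -∞, 17, -∞, -∞, 63]
  [28, ∞, -∞, -∞, -∞, 74, -∞]
  [-∞, 1, ∞, 87, -∞, 40, 15]
  [-∞, 43, -∞, ∞, 49, -∞, -∞]
  [-∞, 28, -∞, 96, ∞, 83, 81]
  [-∞, -∞, 22, -∞, 74, ∞, -∞]
  [37, 83, -∞, 72, -∞, -∞, ∞]
D(1):
  [∞, -∞, -∞, 17, -∞, -∞, 63]
  [28, ∞, -∞, 17, -∞, 74, 28]
  [-∞, 1, ∞, 87, -∞, 40, 15]
  [-∞, 43, -∞, ∞, 49, -∞, -∞]
  [-∞, 28, -∞, 96, ∞, 83, 81]
  [-∞, -∞, 22, -∞, 74, ∞, -∞]
  [37, 83, -∞, 72, -∞, -∞, ∞]
D(2):
  [∞, -∞, -∞, 17, -∞, -∞, 63]
  [28, ∞, -∞, 17, -∞, 74, 28]
  [1, 1, ∞, 87, -∞, 40, 15]
  [28, 43, -∞, ∞, 49, 43, 28]
  [28, 28, -∞, 96, ∞, 83, 81]
  [-∞, -∞, 22, -∞, 74, ∞, -∞]
  [37, 83, -∞, 72, -∞, 74, ∞]
D(3):
  [∞, -∞, -∞, 17, -∞, -∞, 63]
  [28, ∞, -∞, 17, -∞, 74, 28]
  [1, 1, ∞, 87, -∞, 40, 15]
  [28, 43, -∞, ∞, 49, 43, 28]
  [28, 28, -∞, 96, ∞, 83, 81]
  [1, 1, 22, 22, 74, ∞, 15]
  [37, 83, -∞, 72, -∞, 74, ∞]
D(4):
  [∞, 17, -∞, 17, 17, 17, 63]
  [28, ∞, -∞, 17, 17, 74, 28]
  [28, 43, ∞, 87, 49, 43, 28]
  [28, 43, -∞, ∞, 49, 43, 28]
  [28, 43, -∞, 96, ∞, 83, 81]
  [22, 22, 22, 22, 74, ∞, 22]
  [37, 83, -∞, 72, 49, 74, ∞]
D(5):
  [∞, 17, -∞, 17, 17, 17, 63]
  [28, ∞, -∞, 17, 17, 74, 28]
  [28, 43, ∞, 87, 49, 49, 49]
  [28, 43, -∞, ∞, 49, 49, 49]
  [28, 43, -∞, 96, ∞, 83, 81]
  [28, 43, 22, 74, 74, ∞, 74]
  [37, 83, -∞, 72, 49, 74, ∞]
D(6):
  [∞, 17, 17, 17, 17, 17, 63]
  [28, ∞, 22, 74, 74, 74, 74]
  [28, 43, ∞, 87, 49, 49, 49]
  [28, 43, 22, ∞, 49, 49, 49]
  [28, 43, 22, 96, ∞, 83, 81]
  [28, 43, 22, 74, 74, ∞, 74]
  [37, 83, 22, 74, 74, 74, ∞]
D(7):
  [∞, 63, 22, 63, 63, 63, 63]
  [37, ∞, 22, 74, 74, 74, 74]
  [37, 49, ∞, 87, 49, 49, 49]
  [37, 49, 22, ∞, 49, 49, 49]
  [37, 81, 22, 96, ∞, 83, 81]
  [37, 74, 22, 74, 74, ∞, 74]
  [37, 83, 22, 74, 74, 74, ∞]
Answer: T*[5][1] = 37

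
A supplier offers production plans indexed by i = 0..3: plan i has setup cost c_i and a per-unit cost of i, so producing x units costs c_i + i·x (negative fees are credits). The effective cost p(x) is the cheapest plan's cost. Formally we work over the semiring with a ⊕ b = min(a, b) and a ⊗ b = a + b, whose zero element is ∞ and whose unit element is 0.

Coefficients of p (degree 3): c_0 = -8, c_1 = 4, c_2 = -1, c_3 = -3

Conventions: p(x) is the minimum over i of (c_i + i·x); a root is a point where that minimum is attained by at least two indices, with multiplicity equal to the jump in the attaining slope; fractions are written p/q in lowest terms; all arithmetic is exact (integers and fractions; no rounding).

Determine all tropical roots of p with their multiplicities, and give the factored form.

hull edge (i=0, c=-8) to (i=3, c=-3): slope 5/3, span 3
Factored form: p(x) = -3 ⊗ (x ⊕ (-5/3)) ⊗ (x ⊕ (-5/3)) ⊗ (x ⊕ (-5/3))
Answer: roots = -5/3 (mult 3)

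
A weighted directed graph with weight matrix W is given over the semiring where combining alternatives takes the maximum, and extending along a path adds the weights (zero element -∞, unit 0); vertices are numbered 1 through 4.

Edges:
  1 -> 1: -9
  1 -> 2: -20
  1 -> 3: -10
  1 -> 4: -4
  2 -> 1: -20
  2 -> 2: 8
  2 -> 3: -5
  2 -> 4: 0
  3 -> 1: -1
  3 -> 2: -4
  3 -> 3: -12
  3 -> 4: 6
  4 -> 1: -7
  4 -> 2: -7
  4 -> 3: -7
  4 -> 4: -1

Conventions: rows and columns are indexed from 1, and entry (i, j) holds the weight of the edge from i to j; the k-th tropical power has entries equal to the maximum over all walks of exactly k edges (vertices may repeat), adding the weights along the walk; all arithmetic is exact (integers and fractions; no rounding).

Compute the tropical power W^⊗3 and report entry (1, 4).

W^⊗2:
  [-11, -11, -11, -4]
  [-6, 16, 3, 8]
  [-1, 4, -1, 5]
  [-8, 1, -8, -1]
W^⊗3:
  [-11, -3, -11, -5]
  [2, 24, 11, 16]
  [-2, 12, -1, 5]
  [-8, 9, -4, 1]
Key observation: the optimum is the walk 1->3->4->4, with weight (-10) + 6 + (-1) = -5.
Optimal value attained by: walk 1->3->4->4.
Answer: (W^⊗3)[1][4] = -5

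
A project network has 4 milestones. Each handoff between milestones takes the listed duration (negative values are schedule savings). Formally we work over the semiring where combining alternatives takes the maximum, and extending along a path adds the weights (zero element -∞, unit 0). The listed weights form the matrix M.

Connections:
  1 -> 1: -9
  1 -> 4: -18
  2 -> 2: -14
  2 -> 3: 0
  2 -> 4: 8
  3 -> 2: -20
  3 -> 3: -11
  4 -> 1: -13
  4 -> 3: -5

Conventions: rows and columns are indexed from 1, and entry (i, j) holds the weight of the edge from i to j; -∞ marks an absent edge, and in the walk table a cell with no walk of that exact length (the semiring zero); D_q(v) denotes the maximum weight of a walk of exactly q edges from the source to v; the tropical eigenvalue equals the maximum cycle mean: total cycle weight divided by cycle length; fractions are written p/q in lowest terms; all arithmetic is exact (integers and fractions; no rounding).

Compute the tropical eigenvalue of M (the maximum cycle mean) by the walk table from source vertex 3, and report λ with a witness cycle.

q=0: [-∞, -∞, 0, -∞]
q=1: [-∞, -20, -11, -∞]
q=2: [-∞, -31, -20, -12]
q=3: [-25, -40, -17, -23]
q=4: [-34, -37, -28, -32]
Optimal cycle mean attained by: cycle 2->4->3->2, total 8 + (-5) + (-20), length 3.
Answer: λ = -17/3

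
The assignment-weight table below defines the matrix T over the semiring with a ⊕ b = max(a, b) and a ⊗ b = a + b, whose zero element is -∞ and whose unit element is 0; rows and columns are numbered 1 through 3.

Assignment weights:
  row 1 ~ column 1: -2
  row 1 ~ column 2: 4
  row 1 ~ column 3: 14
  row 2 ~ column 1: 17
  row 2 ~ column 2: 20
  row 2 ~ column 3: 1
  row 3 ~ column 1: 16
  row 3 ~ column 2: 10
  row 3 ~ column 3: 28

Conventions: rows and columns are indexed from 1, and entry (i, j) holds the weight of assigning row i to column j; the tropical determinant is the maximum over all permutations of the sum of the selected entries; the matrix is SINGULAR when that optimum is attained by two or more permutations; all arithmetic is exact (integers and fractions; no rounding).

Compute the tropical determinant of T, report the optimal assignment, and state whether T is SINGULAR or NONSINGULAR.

σ = (1, 2, 3): (-2) + 20 + 28 = 46
σ = (1, 3, 2): (-2) + 1 + 10 = 9
σ = (2, 1, 3): 4 + 17 + 28 = 49
σ = (2, 3, 1): 4 + 1 + 16 = 21
σ = (3, 1, 2): 14 + 17 + 10 = 41
σ = (3, 2, 1): 14 + 20 + 16 = 50
Optimal value attained by: σ = (3, 2, 1).
Answer: det⊕(T) = 50; verdict: NONSINGULAR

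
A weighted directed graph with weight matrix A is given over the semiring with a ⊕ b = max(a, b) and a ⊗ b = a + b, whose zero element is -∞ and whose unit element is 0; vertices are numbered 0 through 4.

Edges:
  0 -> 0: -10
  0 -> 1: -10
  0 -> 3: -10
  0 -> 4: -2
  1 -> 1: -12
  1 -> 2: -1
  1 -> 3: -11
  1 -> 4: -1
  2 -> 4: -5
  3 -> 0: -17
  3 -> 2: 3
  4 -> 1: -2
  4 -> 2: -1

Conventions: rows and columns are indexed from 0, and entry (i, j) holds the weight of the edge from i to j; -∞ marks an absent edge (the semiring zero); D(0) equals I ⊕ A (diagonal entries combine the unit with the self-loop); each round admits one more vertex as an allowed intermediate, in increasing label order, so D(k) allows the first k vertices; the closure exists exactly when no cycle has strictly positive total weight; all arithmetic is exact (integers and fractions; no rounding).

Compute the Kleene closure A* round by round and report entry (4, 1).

D(0):
  [0, -10, -∞, -10, -2]
  [-∞, 0, -1, -11, -1]
  [-∞, -∞, 0, -∞, -5]
  [-17, -∞, 3, 0, -∞]
  [-∞, -2, -1, -∞, 0]
D(1):
  [0, -10, -∞, -10, -2]
  [-∞, 0, -1, -11, -1]
  [-∞, -∞, 0, -∞, -5]
  [-17, -27, 3, 0, -19]
  [-∞, -2, -1, -∞, 0]
D(2):
  [0, -10, -11, -10, -2]
  [-∞, 0, -1, -11, -1]
  [-∞, -∞, 0, -∞, -5]
  [-17, -27, 3, 0, -19]
  [-∞, -2, -1, -13, 0]
D(3):
  [0, -10, -11, -10, -2]
  [-∞, 0, -1, -11, -1]
  [-∞, -∞, 0, -∞, -5]
  [-17, -27, 3, 0, -2]
  [-∞, -2, -1, -13, 0]
D(4):
  [0, -10, -7, -10, -2]
  [-28, 0, -1, -11, -1]
  [-∞, -∞, 0, -∞, -5]
  [-17, -27, 3, 0, -2]
  [-30, -2, -1, -13, 0]
D(5):
  [0, -4, -3, -10, -2]
  [-28, 0, -1, -11, -1]
  [-35, -7, 0, -18, -5]
  [-17, -4, 3, 0, -2]
  [-30, -2, -1, -13, 0]
Answer: A*[4][1] = -2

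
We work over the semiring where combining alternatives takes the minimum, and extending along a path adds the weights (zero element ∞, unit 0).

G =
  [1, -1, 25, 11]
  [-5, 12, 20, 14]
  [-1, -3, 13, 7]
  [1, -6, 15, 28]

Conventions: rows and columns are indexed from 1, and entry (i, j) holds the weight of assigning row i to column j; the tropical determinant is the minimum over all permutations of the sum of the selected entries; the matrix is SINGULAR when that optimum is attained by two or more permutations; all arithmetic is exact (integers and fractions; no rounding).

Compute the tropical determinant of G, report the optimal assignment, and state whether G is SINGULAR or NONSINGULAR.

σ = (1, 2, 3, 4): 1 + 12 + 13 + 28 = 54
σ = (1, 2, 4, 3): 1 + 12 + 7 + 15 = 35
σ = (1, 3, 2, 4): 1 + 20 + (-3) + 28 = 46
σ = (1, 3, 4, 2): 1 + 20 + 7 + (-6) = 22
σ = (1, 4, 2, 3): 1 + 14 + (-3) + 15 = 27
σ = (1, 4, 3, 2): 1 + 14 + 13 + (-6) = 22
σ = (2, 1, 3, 4): (-1) + (-5) + 13 + 28 = 35
σ = (2, 1, 4, 3): (-1) + (-5) + 7 + 15 = 16
σ = (2, 3, 1, 4): (-1) + 20 + (-1) + 28 = 46
σ = (2, 3, 4, 1): (-1) + 20 + 7 + 1 = 27
σ = (2, 4, 1, 3): (-1) + 14 + (-1) + 15 = 27
σ = (2, 4, 3, 1): (-1) + 14 + 13 + 1 = 27
σ = (3, 1, 2, 4): 25 + (-5) + (-3) + 28 = 45
σ = (3, 1, 4, 2): 25 + (-5) + 7 + (-6) = 21
σ = (3, 2, 1, 4): 25 + 12 + (-1) + 28 = 64
σ = (3, 2, 4, 1): 25 + 12 + 7 + 1 = 45
σ = (3, 4, 1, 2): 25 + 14 + (-1) + (-6) = 32
σ = (3, 4, 2, 1): 25 + 14 + (-3) + 1 = 37
σ = (4, 1, 2, 3): 11 + (-5) + (-3) + 15 = 18
σ = (4, 1, 3, 2): 11 + (-5) + 13 + (-6) = 13
σ = (4, 2, 1, 3): 11 + 12 + (-1) + 15 = 37
σ = (4, 2, 3, 1): 11 + 12 + 13 + 1 = 37
σ = (4, 3, 1, 2): 11 + 20 + (-1) + (-6) = 24
σ = (4, 3, 2, 1): 11 + 20 + (-3) + 1 = 29
Optimal value attained by: σ = (4, 1, 3, 2).
Answer: det⊕(G) = 13; verdict: NONSINGULAR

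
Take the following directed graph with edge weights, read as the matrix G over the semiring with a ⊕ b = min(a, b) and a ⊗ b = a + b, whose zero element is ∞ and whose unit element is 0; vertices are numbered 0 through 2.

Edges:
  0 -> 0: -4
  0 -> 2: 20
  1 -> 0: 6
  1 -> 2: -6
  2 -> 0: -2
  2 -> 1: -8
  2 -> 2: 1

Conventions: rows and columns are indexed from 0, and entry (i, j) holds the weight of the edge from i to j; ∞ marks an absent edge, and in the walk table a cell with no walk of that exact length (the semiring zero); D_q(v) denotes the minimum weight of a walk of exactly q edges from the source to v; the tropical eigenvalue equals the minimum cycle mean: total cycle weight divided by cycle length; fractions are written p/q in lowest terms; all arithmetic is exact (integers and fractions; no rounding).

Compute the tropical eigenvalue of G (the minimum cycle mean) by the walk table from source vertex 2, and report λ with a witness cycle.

q=0: [∞, ∞, 0]
q=1: [-2, -8, 1]
q=2: [-6, -7, -14]
q=3: [-16, -22, -13]
Optimal cycle mean attained by: cycle 1->2->1, total (-6) + (-8), length 2.
Answer: λ = -7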